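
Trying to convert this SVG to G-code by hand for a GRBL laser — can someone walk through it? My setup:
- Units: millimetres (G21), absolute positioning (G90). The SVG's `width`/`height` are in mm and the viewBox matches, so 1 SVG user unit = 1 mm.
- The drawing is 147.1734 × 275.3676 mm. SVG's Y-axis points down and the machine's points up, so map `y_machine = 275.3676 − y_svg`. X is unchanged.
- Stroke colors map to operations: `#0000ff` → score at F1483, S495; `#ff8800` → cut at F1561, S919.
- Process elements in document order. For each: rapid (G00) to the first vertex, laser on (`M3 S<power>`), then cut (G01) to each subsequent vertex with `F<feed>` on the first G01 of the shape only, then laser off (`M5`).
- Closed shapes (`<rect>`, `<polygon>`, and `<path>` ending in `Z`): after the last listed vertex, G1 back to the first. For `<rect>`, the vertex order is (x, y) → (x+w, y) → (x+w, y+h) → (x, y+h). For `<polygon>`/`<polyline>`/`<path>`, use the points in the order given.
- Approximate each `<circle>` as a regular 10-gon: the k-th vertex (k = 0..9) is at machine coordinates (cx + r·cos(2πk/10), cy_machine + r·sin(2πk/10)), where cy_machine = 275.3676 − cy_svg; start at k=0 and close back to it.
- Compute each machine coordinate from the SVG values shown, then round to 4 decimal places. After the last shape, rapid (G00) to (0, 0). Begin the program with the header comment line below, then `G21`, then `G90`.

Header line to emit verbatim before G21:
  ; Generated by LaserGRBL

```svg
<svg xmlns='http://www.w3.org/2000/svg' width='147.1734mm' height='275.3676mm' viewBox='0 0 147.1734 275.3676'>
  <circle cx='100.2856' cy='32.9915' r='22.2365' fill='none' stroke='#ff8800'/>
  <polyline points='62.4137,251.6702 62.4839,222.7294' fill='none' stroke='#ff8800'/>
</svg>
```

1 u = 1 mm; y_m = 275.3676 − y.

[1] `<circle>` circle, #ff8800→cut S919 F1561: (122.5221,242.3761) → (118.2753,255.4464) → (107.1571,263.5243) → (93.4141,263.5243) → (82.2959,255.4464) → (78.0491,242.3761) → (82.2959,229.3058) → (93.4141,221.2279) → (107.1571,221.2279) → (118.2753,229.3058) → (122.5221,242.3761) (closed)

[2] `<polyline>` line segment, #ff8800→cut S919 F1561: (62.4137,23.6974) → (62.4839,52.6382)

; Generated by LaserGRBL
G21
G90
G00 X122.5221 Y242.3761
M3 S919
G01 X118.2753 Y255.4464 F1561
G01 X107.1571 Y263.5243
G01 X93.4141 Y263.5243
G01 X82.2959 Y255.4464
G01 X78.0491 Y242.3761
G01 X82.2959 Y229.3058
G01 X93.4141 Y221.2279
G01 X107.1571 Y221.2279
G01 X118.2753 Y229.3058
G01 X122.5221 Y242.3761
M5
G00 X62.4137 Y23.6974
M3 S919
G01 X62.4839 Y52.6382 F1561
M5
G00 X0.0000 Y0.0000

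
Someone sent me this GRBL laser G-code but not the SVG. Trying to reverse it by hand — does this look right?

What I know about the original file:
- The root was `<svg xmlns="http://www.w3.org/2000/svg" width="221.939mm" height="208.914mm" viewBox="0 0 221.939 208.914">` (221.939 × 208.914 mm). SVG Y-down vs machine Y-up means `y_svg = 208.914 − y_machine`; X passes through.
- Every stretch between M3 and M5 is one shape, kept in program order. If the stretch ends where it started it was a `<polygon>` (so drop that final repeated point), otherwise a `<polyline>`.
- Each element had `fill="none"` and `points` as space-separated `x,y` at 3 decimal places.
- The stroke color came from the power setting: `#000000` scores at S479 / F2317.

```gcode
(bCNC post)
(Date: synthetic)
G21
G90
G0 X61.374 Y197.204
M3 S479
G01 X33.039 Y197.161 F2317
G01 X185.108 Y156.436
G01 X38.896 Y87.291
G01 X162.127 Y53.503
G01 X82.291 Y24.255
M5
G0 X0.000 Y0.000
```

y_svg = 208.914 − y_m. Every run uses S479, so all elements get stroke `#000000` (score).

[1] open run; points: 61.374,11.710 33.039,11.753 185.108,52.478 38.896,121.623 162.127,155.411 82.291,184.659

<svg xmlns="http://www.w3.org/2000/svg" width="221.939mm" height="208.914mm" viewBox="0 0 221.939 208.914">
  <polyline points="61.374,11.710 33.039,11.753 185.108,52.478 38.896,121.623 162.127,155.411 82.291,184.659" fill="none" stroke="#000000"/>
</svg>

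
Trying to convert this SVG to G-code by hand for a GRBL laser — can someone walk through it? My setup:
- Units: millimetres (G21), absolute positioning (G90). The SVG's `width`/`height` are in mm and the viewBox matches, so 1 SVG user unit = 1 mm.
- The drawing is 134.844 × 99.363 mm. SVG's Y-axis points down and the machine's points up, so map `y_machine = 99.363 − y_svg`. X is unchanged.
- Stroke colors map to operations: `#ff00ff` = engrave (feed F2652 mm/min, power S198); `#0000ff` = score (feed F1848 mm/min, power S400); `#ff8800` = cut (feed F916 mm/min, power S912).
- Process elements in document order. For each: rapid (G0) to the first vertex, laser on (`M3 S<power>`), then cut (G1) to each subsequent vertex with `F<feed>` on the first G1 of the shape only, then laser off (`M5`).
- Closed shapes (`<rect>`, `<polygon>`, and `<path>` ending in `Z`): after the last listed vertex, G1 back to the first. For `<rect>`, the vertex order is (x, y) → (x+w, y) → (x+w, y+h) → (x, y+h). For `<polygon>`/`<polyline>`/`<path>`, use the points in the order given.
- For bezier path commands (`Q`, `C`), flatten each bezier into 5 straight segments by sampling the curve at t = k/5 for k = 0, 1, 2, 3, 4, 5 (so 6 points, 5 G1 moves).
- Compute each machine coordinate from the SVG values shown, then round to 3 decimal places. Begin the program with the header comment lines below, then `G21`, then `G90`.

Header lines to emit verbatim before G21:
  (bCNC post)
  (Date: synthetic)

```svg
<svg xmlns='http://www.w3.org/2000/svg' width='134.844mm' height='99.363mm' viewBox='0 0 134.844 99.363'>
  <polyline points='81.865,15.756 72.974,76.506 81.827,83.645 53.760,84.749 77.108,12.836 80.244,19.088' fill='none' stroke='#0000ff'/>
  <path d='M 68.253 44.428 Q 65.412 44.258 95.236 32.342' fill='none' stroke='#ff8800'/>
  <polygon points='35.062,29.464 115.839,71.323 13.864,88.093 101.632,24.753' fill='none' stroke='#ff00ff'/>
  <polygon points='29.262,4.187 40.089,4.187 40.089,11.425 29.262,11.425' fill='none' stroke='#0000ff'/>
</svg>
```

(bCNC post)
(Date: synthetic)
G21
G90
G0 X81.865 Y83.607
M3 S400
G1 X72.974 Y22.857 F1848
G1 X81.827 Y15.718
G1 X53.760 Y14.614
G1 X77.108 Y86.527
G1 X80.244 Y80.275
M5
G0 X68.253 Y54.935
M3 S912
G1 X68.423 Y55.473 F916
G1 X71.207 Y56.950
G1 X76.603 Y59.368
G1 X84.613 Y62.724
G1 X95.236 Y67.021
M5
G0 X35.062 Y69.899
M3 S198
G1 X115.839 Y28.040 F2652
G1 X13.864 Y11.270
G1 X101.632 Y74.610
G1 X35.062 Y69.899
M5
G0 X29.262 Y95.176
M3 S400
G1 X40.089 Y95.176 F1848
G1 X40.089 Y87.938
G1 X29.262 Y87.938
G1 X29.262 Y95.176
M5

Since the viewBox matches the mm dimensions, user units are millimetres directly. The only transform is the Y-flip y_m = 99.363 − y_svg.

Shape 1 is a open polyline drawn with `<polyline>`. Its stroke #0000ff means score at S400, F1848. After flipping Y the toolpath is (81.865,83.607) → (72.974,22.857) → (81.827,15.718) → (53.760,14.614) → (77.108,86.527) → (80.244,80.275).

Shape 2 is a quadratic bezier drawn with `<path>`. Its stroke #ff8800 means cut at S912, F916. After flipping Y the toolpath is (68.253,54.935) → (68.423,55.473) → (71.207,56.950) → (76.603,59.368) → (84.613,62.724) → (95.236,67.021).

Shape 3 is a closed polygon drawn with `<polygon>`. Its stroke #ff00ff means engrave at S198, F2652. After flipping Y the toolpath is (35.062,69.899) → (115.839,28.040) → (13.864,11.270) → (101.632,74.610) → (35.062,69.899), returning to the start.

Shape 4 is a rectangle drawn with `<polygon>`. Its stroke #0000ff means score at S400, F1848. After flipping Y the toolpath is (29.262,95.176) → (40.089,95.176) → (40.089,87.938) → (29.262,87.938) → (29.262,95.176), returning to the start.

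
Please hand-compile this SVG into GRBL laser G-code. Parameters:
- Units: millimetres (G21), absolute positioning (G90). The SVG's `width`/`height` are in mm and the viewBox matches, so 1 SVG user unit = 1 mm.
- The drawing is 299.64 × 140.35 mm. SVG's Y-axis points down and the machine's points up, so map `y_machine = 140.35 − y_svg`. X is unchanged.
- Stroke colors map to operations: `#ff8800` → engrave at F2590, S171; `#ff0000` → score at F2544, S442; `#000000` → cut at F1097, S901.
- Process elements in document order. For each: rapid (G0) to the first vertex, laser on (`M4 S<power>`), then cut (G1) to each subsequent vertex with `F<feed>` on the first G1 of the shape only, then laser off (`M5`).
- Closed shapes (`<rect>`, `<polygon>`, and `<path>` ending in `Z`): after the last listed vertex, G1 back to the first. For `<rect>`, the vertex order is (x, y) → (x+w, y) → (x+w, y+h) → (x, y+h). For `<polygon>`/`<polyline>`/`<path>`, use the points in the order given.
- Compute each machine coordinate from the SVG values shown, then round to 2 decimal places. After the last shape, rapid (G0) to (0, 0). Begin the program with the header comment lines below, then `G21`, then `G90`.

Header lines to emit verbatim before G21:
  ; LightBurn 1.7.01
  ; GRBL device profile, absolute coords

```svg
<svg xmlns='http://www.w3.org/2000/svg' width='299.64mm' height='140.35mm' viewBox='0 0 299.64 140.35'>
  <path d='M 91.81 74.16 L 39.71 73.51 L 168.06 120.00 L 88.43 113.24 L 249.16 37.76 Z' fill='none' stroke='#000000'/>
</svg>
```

; LightBurn 1.7.01
; GRBL device profile, absolute coords
G21
G90
G0 X91.81 Y66.19
M4 S901
G1 X39.71 Y66.84 F1097
G1 X168.06 Y20.35
G1 X88.43 Y27.11
G1 X249.16 Y102.59
G1 X91.81 Y66.19
M5
G0 X0.00 Y0.00

viewBox `0 0 299.64 140.35` with mm width/height → 1 unit = 1 mm. Flip: y_m = 140.35 − y_svg.

**Shape 1** — `<path>` closed polygon, stroke `#000000` → cut (S901, F1097). Machine vertices: (91.81,66.19) → (39.71,66.84) → (168.06,20.35) → (88.43,27.11) → (249.16,102.59) → (91.81,66.19). Closed: final G1 returns to the first vertex.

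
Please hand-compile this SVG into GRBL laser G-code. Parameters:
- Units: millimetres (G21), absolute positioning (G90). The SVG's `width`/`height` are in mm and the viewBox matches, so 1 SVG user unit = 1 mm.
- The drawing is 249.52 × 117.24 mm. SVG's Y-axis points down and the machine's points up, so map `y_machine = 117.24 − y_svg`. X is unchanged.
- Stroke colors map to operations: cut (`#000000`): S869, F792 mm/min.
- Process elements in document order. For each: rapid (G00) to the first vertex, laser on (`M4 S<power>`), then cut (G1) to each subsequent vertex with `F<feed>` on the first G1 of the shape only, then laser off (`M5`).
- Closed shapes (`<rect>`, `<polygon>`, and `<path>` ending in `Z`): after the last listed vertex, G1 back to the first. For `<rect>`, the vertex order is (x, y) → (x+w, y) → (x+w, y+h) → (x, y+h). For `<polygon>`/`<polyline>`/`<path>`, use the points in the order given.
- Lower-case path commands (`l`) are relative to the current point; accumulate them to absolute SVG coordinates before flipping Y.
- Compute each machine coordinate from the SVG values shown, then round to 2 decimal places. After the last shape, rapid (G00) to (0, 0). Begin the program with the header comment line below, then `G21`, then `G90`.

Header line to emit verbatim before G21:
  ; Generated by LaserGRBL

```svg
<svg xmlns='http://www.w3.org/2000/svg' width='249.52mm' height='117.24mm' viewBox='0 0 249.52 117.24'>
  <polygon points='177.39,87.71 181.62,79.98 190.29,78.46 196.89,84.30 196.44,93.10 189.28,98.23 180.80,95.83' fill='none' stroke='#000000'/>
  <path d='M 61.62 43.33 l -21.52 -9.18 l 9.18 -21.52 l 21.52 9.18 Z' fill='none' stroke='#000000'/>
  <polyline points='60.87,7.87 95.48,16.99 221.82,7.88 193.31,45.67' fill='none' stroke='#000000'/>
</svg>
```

Since the viewBox matches the mm dimensions, user units are millimetres directly. The only transform is the Y-flip y_m = 117.24 − y_svg.

Shape 1 is a regular polygon drawn with `<polygon>`. Its stroke #000000 means cut at S869, F792. After flipping Y the toolpath is (177.39,29.53) → (181.62,37.26) → (190.29,38.78) → (196.89,32.94) → (196.44,24.14) → (189.28,19.01) → (180.80,21.41) → (177.39,29.53), returning to the start.

Shape 2 is a regular polygon drawn with `<path>`. Its stroke #000000 means cut at S869, F792. After flipping Y the toolpath is (61.62,73.91) → (40.10,83.09) → (49.28,104.61) → (70.80,95.43) → (61.62,73.91), returning to the start.

Shape 3 is a open polyline drawn with `<polyline>`. Its stroke #000000 means cut at S869, F792. After flipping Y the toolpath is (60.87,109.37) → (95.48,100.25) → (221.82,109.36) → (193.31,71.57).

; Generated by LaserGRBL
G21
G90
G00 X177.39 Y29.53
M4 S869
G1 X181.62 Y37.26 F792
G1 X190.29 Y38.78
G1 X196.89 Y32.94
G1 X196.44 Y24.14
G1 X189.28 Y19.01
G1 X180.80 Y21.41
G1 X177.39 Y29.53
M5
G00 X61.62 Y73.91
M4 S869
G1 X40.10 Y83.09 F792
G1 X49.28 Y104.61
G1 X70.80 Y95.43
G1 X61.62 Y73.91
M5
G00 X60.87 Y109.37
M4 S869
G1 X95.48 Y100.25 F792
G1 X221.82 Y109.36
G1 X193.31 Y71.57
M5
G00 X0.00 Y0.00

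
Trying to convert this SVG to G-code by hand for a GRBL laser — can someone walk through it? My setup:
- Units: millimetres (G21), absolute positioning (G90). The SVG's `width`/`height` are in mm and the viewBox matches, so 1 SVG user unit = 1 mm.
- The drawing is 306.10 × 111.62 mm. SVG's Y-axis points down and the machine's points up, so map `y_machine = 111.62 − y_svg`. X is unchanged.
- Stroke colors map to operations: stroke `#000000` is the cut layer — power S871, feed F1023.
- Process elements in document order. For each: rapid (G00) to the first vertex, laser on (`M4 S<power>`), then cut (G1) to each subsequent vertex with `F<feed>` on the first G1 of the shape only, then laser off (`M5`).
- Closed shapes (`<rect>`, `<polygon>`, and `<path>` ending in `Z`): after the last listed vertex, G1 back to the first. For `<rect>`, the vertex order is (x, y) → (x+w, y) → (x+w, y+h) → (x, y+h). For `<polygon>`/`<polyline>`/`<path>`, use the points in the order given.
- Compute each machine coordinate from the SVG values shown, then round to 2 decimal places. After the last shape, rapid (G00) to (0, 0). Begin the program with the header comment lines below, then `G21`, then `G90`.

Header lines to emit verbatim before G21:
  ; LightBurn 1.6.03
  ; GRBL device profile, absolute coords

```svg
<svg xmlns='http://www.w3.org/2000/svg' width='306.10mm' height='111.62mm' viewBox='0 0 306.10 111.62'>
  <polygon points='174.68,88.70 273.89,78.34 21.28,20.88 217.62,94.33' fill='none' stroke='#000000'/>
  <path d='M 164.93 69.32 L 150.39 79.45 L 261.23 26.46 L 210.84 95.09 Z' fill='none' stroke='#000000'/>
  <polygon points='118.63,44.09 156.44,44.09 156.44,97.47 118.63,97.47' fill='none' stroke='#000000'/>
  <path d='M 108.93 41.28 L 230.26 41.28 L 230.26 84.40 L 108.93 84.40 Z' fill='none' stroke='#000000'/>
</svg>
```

viewBox `0 0 306.10 111.62` with mm width/height → 1 unit = 1 mm. Flip: y_m = 111.62 − y_svg.

**Shape 1** — `<polygon>` closed polygon, stroke `#000000` → cut (S871, F1023). Machine vertices: (174.68,22.92) → (273.89,33.28) → (21.28,90.74) → (217.62,17.29) → (174.68,22.92). Closed: final G1 returns to the first vertex.

**Shape 2** — `<path>` closed polygon, stroke `#000000` → cut (S871, F1023). Machine vertices: (164.93,42.30) → (150.39,32.17) → (261.23,85.16) → (210.84,16.53) → (164.93,42.30). Closed: final G1 returns to the first vertex.

**Shape 3** — `<polygon>` rectangle, stroke `#000000` → cut (S871, F1023). Machine vertices: (118.63,67.53) → (156.44,67.53) → (156.44,14.15) → (118.63,14.15) → (118.63,67.53). Closed: final G1 returns to the first vertex.

**Shape 4** — `<path>` rectangle, stroke `#000000` → cut (S871, F1023). Machine vertices: (108.93,70.34) → (230.26,70.34) → (230.26,27.22) → (108.93,27.22) → (108.93,70.34). Closed: final G1 returns to the first vertex.

; LightBurn 1.6.03
; GRBL device profile, absolute coords
G21
G90
G00 X174.68 Y22.92
M4 S871
G1 X273.89 Y33.28 F1023
G1 X21.28 Y90.74
G1 X217.62 Y17.29
G1 X174.68 Y22.92
M5
G00 X164.93 Y42.30
M4 S871
G1 X150.39 Y32.17 F1023
G1 X261.23 Y85.16
G1 X210.84 Y16.53
G1 X164.93 Y42.30
M5
G00 X118.63 Y67.53
M4 S871
G1 X156.44 Y67.53 F1023
G1 X156.44 Y14.15
G1 X118.63 Y14.15
G1 X118.63 Y67.53
M5
G00 X108.93 Y70.34
M4 S871
G1 X230.26 Y70.34 F1023
G1 X230.26 Y27.22
G1 X108.93 Y27.22
G1 X108.93 Y70.34
M5
G00 X0.00 Y0.00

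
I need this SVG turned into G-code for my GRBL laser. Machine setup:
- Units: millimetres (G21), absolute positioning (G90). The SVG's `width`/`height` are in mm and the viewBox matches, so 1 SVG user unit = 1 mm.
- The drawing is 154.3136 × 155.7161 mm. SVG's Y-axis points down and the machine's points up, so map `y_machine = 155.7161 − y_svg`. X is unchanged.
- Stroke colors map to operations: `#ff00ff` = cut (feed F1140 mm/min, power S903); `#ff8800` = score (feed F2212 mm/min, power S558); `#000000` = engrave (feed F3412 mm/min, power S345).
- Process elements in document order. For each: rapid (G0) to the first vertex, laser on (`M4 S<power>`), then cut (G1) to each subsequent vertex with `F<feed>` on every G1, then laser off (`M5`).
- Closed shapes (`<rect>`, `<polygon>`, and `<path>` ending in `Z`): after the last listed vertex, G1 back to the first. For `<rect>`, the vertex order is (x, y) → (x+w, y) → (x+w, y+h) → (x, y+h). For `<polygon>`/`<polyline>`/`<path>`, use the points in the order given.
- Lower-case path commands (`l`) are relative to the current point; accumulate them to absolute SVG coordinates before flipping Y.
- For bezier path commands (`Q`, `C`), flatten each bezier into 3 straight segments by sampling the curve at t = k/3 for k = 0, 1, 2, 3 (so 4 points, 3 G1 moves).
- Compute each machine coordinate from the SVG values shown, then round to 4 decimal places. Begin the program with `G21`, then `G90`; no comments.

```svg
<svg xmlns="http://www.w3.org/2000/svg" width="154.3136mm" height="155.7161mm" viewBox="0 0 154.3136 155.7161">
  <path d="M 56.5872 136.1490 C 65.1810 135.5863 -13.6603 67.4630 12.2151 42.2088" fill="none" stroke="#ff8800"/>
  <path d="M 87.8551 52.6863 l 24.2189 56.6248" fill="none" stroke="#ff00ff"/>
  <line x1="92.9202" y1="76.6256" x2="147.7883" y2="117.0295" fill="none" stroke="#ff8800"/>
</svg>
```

G21
G90
G0 X56.5872 Y19.5671
M4 S558
G1 X43.1527 Y38.5600 F2212
G1 X14.1285 Y78.0534 F2212
G1 X12.2151 Y113.5073 F2212
M5
G0 X87.8551 Y103.0298
M4 S903
G1 X112.0740 Y46.4050 F1140
M5
G0 X92.9202 Y79.0905
M4 S558
G1 X147.7883 Y38.6866 F2212
M5

1 u = 1 mm; y_m = 155.7161 − y.

[1] `<path>` cubic bezier, #ff8800→score S558 F2212: (56.5872,19.5671) → (43.1527,38.5600) → (14.1285,78.0534) → (12.2151,113.5073)

[2] `<path>` line segment, #ff00ff→cut S903 F1140: (87.8551,103.0298) → (112.0740,46.4050)

[3] `<line>` line segment, #ff8800→score S558 F2212: (92.9202,79.0905) → (147.7883,38.6866)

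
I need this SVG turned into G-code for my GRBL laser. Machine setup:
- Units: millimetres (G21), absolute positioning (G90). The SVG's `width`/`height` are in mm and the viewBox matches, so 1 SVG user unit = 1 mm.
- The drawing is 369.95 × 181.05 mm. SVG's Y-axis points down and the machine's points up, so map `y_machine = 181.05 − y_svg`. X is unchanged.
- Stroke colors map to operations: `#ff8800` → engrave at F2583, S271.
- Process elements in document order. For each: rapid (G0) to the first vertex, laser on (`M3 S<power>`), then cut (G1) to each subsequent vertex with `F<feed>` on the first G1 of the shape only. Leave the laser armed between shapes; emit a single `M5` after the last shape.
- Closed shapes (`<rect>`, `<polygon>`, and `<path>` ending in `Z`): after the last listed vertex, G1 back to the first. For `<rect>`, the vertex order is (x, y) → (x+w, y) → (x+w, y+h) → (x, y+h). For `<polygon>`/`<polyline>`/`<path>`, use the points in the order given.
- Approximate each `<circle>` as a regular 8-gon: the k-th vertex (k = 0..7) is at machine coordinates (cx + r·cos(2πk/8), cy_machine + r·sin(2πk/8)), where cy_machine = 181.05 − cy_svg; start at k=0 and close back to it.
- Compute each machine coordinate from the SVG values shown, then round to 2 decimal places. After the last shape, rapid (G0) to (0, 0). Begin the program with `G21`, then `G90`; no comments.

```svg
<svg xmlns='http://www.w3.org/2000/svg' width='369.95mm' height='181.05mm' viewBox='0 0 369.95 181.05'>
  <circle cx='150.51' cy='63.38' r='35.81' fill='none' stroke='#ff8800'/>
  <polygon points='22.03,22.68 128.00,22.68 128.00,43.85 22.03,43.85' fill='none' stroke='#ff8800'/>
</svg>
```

1 u = 1 mm; y_m = 181.05 − y.

[1] `<circle>` circle, #ff8800→engrave S271 F2583: (186.32,117.67) → (175.83,142.99) → (150.51,153.48) → (125.19,142.99) → (114.70,117.67) → (125.19,92.35) → (150.51,81.86) → (175.83,92.35) → (186.32,117.67) (closed)

[2] `<polygon>` rectangle, #ff8800→engrave S271 F2583: (22.03,158.37) → (128.00,158.37) → (128.00,137.20) → (22.03,137.20) → (22.03,158.37) (closed)

G21
G90
G0 X186.32 Y117.67
M3 S271
G1 X175.83 Y142.99 F2583
G1 X150.51 Y153.48
G1 X125.19 Y142.99
G1 X114.70 Y117.67
G1 X125.19 Y92.35
G1 X150.51 Y81.86
G1 X175.83 Y92.35
G1 X186.32 Y117.67
G0 X22.03 Y158.37
M3 S271
G1 X128.00 Y158.37 F2583
G1 X128.00 Y137.20
G1 X22.03 Y137.20
G1 X22.03 Y158.37
M5
G0 X0.00 Y0.00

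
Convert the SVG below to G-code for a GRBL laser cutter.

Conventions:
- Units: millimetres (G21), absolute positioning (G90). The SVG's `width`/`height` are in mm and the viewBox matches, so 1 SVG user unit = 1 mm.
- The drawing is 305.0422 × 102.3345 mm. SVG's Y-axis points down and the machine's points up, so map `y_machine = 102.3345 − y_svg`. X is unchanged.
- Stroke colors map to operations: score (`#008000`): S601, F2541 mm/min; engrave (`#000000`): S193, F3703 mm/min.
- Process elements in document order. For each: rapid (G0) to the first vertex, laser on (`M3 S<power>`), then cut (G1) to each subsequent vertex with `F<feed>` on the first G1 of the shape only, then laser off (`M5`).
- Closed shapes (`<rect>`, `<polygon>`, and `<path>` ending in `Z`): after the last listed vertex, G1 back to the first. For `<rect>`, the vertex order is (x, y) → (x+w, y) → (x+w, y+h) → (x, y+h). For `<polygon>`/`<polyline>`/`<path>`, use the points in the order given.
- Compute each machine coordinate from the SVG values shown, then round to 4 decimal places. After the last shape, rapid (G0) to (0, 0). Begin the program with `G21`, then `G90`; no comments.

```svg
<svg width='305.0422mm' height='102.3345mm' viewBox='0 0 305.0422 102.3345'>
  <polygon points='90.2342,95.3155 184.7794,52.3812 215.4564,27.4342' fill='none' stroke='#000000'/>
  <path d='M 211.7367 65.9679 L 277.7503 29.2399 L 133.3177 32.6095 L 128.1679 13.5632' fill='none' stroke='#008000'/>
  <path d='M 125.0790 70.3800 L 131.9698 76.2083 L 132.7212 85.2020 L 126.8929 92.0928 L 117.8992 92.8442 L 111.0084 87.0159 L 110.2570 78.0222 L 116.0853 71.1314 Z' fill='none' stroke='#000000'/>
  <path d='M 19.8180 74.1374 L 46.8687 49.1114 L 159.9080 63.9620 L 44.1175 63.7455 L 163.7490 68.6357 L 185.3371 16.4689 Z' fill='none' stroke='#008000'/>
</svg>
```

G21
G90
G0 X90.2342 Y7.0190
M3 S193
G1 X184.7794 Y49.9533 F3703
G1 X215.4564 Y74.9003
G1 X90.2342 Y7.0190
M5
G0 X211.7367 Y36.3666
M3 S601
G1 X277.7503 Y73.0946 F2541
G1 X133.3177 Y69.7250
G1 X128.1679 Y88.7713
M5
G0 X125.0790 Y31.9545
M3 S193
G1 X131.9698 Y26.1262 F3703
G1 X132.7212 Y17.1325
G1 X126.8929 Y10.2417
G1 X117.8992 Y9.4903
G1 X111.0084 Y15.3186
G1 X110.2570 Y24.3123
G1 X116.0853 Y31.2031
G1 X125.0790 Y31.9545
M5
G0 X19.8180 Y28.1971
M3 S601
G1 X46.8687 Y53.2231 F2541
G1 X159.9080 Y38.3725
G1 X44.1175 Y38.5890
G1 X163.7490 Y33.6988
G1 X185.3371 Y85.8656
G1 X19.8180 Y28.1971
M5
G0 X0.0000 Y0.0000

viewBox `0 0 305.0422 102.3345` with mm width/height → 1 unit = 1 mm. Flip: y_m = 102.3345 − y_svg.

**Shape 1** — `<polygon>` closed polygon, stroke `#000000` → engrave (S193, F3703). Machine vertices: (90.2342,7.0190) → (184.7794,49.9533) → (215.4564,74.9003) → (90.2342,7.0190). Closed: final G1 returns to the first vertex.

**Shape 2** — `<path>` open polyline, stroke `#008000` → score (S601, F2541). Machine vertices: (211.7367,36.3666) → (277.7503,73.0946) → (133.3177,69.7250) → (128.1679,88.7713). Open path.

**Shape 3** — `<path>` regular polygon, stroke `#000000` → engrave (S193, F3703). Machine vertices: (125.0790,31.9545) → (131.9698,26.1262) → (132.7212,17.1325) → (126.8929,10.2417) → (117.8992,9.4903) → (111.0084,15.3186) → (110.2570,24.3123) → (116.0853,31.2031) → (125.0790,31.9545). Closed: final G1 returns to the first vertex.

**Shape 4** — `<path>` closed polygon, stroke `#008000` → score (S601, F2541). Machine vertices: (19.8180,28.1971) → (46.8687,53.2231) → (159.9080,38.3725) → (44.1175,38.5890) → (163.7490,33.6988) → (185.3371,85.8656) → (19.8180,28.1971). Closed: final G1 returns to the first vertex.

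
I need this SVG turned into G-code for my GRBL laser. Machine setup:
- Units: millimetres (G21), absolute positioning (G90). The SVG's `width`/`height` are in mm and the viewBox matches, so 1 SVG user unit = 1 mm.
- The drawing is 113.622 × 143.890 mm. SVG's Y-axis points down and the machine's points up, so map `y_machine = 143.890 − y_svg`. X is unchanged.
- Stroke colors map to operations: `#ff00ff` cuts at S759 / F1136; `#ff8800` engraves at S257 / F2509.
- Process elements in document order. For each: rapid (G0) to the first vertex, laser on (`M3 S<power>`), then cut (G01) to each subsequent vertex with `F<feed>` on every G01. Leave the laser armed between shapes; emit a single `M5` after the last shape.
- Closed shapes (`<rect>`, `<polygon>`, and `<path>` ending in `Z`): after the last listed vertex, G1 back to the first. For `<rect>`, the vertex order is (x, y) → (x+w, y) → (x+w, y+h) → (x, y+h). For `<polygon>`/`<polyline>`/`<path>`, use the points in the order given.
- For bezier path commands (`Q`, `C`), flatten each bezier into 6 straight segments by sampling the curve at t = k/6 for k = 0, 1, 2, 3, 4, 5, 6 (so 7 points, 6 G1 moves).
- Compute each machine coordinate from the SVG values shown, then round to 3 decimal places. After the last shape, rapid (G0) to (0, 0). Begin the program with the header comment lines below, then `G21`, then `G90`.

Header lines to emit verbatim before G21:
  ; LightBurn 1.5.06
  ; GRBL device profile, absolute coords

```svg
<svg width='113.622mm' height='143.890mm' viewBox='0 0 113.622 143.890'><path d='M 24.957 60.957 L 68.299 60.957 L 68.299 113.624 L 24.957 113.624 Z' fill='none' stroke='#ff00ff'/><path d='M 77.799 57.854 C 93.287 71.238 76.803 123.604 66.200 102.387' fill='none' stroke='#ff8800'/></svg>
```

; LightBurn 1.5.06
; GRBL device profile, absolute coords
G21
G90
G0 X24.957 Y82.933
M3 S759
G01 X68.299 Y82.933 F1136
G01 X68.299 Y30.266 F1136
G01 X24.957 Y30.266 F1136
G01 X24.957 Y82.933 F1136
G0 X77.799 Y86.036
M3 S257
G01 X83.054 Y76.617 F2509
G01 X84.032 Y63.827 F2509
G01 X81.784 Y50.794 F2509
G01 X77.361 Y40.645 F2509
G01 X71.816 Y36.505 F2509
G01 X66.200 Y41.503 F2509
M5
G0 X0.000 Y0.000

viewBox `0 0 113.622 143.890` with mm width/height → 1 unit = 1 mm. Flip: y_m = 143.890 − y_svg.

**Shape 1** — `<path>` rectangle, stroke `#ff00ff` → cut (S759, F1136). Machine vertices: (24.957,82.933) → (68.299,82.933) → (68.299,30.266) → (24.957,30.266) → (24.957,82.933). Closed: final G1 returns to the first vertex.

**Shape 2** — `<path>` cubic bezier, stroke `#ff8800` → engrave (S257, F2509). Control points (SVG): P0=(77.799,57.854), P1=(93.287,71.238), P2=(76.803,123.604), P3=(66.200,102.387); sampled at t=k/6. Machine vertices: (77.799,86.036) → (83.054,76.617) → (84.032,63.827) → (81.784,50.794) → (77.361,40.645) → (71.816,36.505) → (66.200,41.503). Open path.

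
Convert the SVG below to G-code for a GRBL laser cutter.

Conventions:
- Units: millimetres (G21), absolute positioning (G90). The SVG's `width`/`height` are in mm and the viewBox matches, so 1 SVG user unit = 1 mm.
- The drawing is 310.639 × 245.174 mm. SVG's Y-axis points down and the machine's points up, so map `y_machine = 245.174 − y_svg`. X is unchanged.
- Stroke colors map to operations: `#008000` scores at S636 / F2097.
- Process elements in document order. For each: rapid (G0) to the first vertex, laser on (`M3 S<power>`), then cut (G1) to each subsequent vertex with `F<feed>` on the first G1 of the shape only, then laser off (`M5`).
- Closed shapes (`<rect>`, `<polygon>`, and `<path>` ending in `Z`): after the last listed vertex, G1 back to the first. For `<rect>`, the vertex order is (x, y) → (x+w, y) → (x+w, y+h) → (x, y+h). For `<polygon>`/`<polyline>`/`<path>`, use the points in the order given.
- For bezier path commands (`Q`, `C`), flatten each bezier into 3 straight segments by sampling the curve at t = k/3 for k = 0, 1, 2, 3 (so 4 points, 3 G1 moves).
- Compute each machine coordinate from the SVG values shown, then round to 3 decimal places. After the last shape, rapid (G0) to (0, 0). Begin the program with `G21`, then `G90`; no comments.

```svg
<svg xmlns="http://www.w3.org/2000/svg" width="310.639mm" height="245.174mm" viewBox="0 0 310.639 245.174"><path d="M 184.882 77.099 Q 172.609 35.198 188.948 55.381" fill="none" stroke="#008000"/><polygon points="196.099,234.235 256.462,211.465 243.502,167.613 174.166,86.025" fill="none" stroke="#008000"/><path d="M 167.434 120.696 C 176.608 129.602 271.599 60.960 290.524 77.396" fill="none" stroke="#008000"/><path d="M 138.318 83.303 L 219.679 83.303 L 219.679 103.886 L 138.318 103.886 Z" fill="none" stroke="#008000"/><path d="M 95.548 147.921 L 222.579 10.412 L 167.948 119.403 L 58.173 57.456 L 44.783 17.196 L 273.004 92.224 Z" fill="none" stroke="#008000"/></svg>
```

G21
G90
G0 X184.882 Y168.075
M3 S636
G1 X179.879 Y189.111 F2097
G1 X181.234 Y196.350
G1 X188.948 Y189.793
M5
G0 X196.099 Y10.939
M3 S636
G1 X256.462 Y33.709 F2097
G1 X243.502 Y77.561
G1 X174.166 Y159.149
G1 X196.099 Y10.939
M5
G0 X167.434 Y124.478
M3 S636
G1 X199.218 Y135.398 F2097
G1 X252.239 Y161.878
G1 X290.524 Y167.778
M5
G0 X138.318 Y161.871
M3 S636
G1 X219.679 Y161.871 F2097
G1 X219.679 Y141.288
G1 X138.318 Y141.288
G1 X138.318 Y161.871
M5
G0 X95.548 Y97.253
M3 S636
G1 X222.579 Y234.762 F2097
G1 X167.948 Y125.771
G1 X58.173 Y187.718
G1 X44.783 Y227.978
G1 X273.004 Y152.950
G1 X95.548 Y97.253
M5
G0 X0.000 Y0.000

viewBox `0 0 310.639 245.174` with mm width/height → 1 unit = 1 mm. Flip: y_m = 245.174 − y_svg.

**Shape 1** — `<path>` quadratic bezier, stroke `#008000` → score (S636, F2097). Control points (SVG): P0=(184.882,77.099), P1=(172.609,35.198), P2=(188.948,55.381); sampled at t=k/3. Machine vertices: (184.882,168.075) → (179.879,189.111) → (181.234,196.350) → (188.948,189.793). Open path.

**Shape 2** — `<polygon>` closed polygon, stroke `#008000` → score (S636, F2097). Machine vertices: (196.099,10.939) → (256.462,33.709) → (243.502,77.561) → (174.166,159.149) → (196.099,10.939). Closed: final G1 returns to the first vertex.

**Shape 3** — `<path>` cubic bezier, stroke `#008000` → score (S636, F2097). Control points (SVG): P0=(167.434,120.696), P1=(176.608,129.602), P2=(271.599,60.960), P3=(290.524,77.396); sampled at t=k/3. Machine vertices: (167.434,124.478) → (199.218,135.398) → (252.239,161.878) → (290.524,167.778). Open path.

**Shape 4** — `<path>` rectangle, stroke `#008000` → score (S636, F2097). Machine vertices: (138.318,161.871) → (219.679,161.871) → (219.679,141.288) → (138.318,141.288) → (138.318,161.871). Closed: final G1 returns to the first vertex.

**Shape 5** — `<path>` closed polygon, stroke `#008000` → score (S636, F2097). Machine vertices: (95.548,97.253) → (222.579,234.762) → (167.948,125.771) → (58.173,187.718) → (44.783,227.978) → (273.004,152.950) → (95.548,97.253). Closed: final G1 returns to the first vertex.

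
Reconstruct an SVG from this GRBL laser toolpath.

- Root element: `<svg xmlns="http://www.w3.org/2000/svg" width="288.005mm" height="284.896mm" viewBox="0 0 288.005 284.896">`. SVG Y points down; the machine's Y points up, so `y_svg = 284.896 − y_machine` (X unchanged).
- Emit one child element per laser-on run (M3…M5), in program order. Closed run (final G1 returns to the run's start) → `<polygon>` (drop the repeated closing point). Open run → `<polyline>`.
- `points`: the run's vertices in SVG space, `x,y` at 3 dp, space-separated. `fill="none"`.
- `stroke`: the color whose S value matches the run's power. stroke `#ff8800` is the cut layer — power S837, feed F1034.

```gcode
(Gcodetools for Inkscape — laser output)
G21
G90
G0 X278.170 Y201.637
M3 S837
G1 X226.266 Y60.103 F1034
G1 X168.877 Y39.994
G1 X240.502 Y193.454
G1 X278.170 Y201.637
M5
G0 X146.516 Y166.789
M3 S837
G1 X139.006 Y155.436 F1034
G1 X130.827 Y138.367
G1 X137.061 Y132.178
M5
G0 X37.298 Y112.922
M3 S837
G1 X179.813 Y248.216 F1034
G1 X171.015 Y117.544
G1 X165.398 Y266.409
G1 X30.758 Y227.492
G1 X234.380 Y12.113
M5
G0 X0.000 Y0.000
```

Machine Y-up, SVG Y-down with viewBox height 284.896, so y_svg = 284.896 − y_machine; X carries over. Every run uses S837, so all elements get stroke `#ff8800` (cut).

Run 1: The run returns to its start, so emit a `<polygon>` with points (Y-flipped): 278.170,83.259 226.266,224.793 168.877,244.902 240.502,91.442.

Run 2: The run is open, so emit a `<polyline>` with points (Y-flipped): 146.516,118.107 139.006,129.460 130.827,146.529 137.061,152.718.

Run 3: The run is open, so emit a `<polyline>` with points (Y-flipped): 37.298,171.974 179.813,36.680 171.015,167.352 165.398,18.487 30.758,57.404 234.380,272.783.

<svg xmlns="http://www.w3.org/2000/svg" width="288.005mm" height="284.896mm" viewBox="0 0 288.005 284.896">
  <polygon points="278.170,83.259 226.266,224.793 168.877,244.902 240.502,91.442" fill="none" stroke="#ff8800"/>
  <polyline points="146.516,118.107 139.006,129.460 130.827,146.529 137.061,152.718" fill="none" stroke="#ff8800"/>
  <polyline points="37.298,171.974 179.813,36.680 171.015,167.352 165.398,18.487 30.758,57.404 234.380,272.783" fill="none" stroke="#ff8800"/>
</svg>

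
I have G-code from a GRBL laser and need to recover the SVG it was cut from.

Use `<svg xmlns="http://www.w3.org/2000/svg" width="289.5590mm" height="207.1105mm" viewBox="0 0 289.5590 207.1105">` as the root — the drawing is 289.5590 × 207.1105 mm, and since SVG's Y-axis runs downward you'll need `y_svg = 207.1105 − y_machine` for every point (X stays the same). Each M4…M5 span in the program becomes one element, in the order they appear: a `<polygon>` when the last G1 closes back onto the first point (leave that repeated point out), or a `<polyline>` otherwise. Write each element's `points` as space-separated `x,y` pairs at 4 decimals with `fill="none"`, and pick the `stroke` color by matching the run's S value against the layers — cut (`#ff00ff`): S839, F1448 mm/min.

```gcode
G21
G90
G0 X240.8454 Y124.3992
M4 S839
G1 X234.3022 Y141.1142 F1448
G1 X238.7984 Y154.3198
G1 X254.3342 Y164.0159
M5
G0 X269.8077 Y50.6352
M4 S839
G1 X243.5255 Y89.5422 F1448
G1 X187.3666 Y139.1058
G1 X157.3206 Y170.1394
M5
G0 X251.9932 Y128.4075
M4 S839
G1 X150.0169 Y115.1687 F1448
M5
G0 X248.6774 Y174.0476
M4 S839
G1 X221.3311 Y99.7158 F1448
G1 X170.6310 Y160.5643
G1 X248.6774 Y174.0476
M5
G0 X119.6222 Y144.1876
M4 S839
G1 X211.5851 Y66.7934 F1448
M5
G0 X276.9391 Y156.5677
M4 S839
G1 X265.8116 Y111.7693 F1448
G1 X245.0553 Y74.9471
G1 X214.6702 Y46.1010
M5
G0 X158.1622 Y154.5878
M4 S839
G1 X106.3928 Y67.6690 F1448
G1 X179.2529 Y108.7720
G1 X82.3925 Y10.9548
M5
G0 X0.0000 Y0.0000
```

y_svg = 207.1105 − y_m. Every run uses S839, so all elements get stroke `#ff00ff` (cut).

[1] open run; points: 240.8454,82.7113 234.3022,65.9963 238.7984,52.7907 254.3342,43.0946

[2] open run; points: 269.8077,156.4753 243.5255,117.5683 187.3666,68.0047 157.3206,36.9711

[3] open run; points: 251.9932,78.7030 150.0169,91.9418

[4] closed run; points: 248.6774,33.0629 221.3311,107.3947 170.6310,46.5462

[5] open run; points: 119.6222,62.9229 211.5851,140.3171

[6] open run; points: 276.9391,50.5428 265.8116,95.3412 245.0553,132.1634 214.6702,161.0095

[7] open run; points: 158.1622,52.5227 106.3928,139.4415 179.2529,98.3385 82.3925,196.1557

<svg xmlns="http://www.w3.org/2000/svg" width="289.5590mm" height="207.1105mm" viewBox="0 0 289.5590 207.1105">
  <polyline points="240.8454,82.7113 234.3022,65.9963 238.7984,52.7907 254.3342,43.0946" fill="none" stroke="#ff00ff"/>
  <polyline points="269.8077,156.4753 243.5255,117.5683 187.3666,68.0047 157.3206,36.9711" fill="none" stroke="#ff00ff"/>
  <polyline points="251.9932,78.7030 150.0169,91.9418" fill="none" stroke="#ff00ff"/>
  <polygon points="248.6774,33.0629 221.3311,107.3947 170.6310,46.5462" fill="none" stroke="#ff00ff"/>
  <polyline points="119.6222,62.9229 211.5851,140.3171" fill="none" stroke="#ff00ff"/>
  <polyline points="276.9391,50.5428 265.8116,95.3412 245.0553,132.1634 214.6702,161.0095" fill="none" stroke="#ff00ff"/>
  <polyline points="158.1622,52.5227 106.3928,139.4415 179.2529,98.3385 82.3925,196.1557" fill="none" stroke="#ff00ff"/>
</svg>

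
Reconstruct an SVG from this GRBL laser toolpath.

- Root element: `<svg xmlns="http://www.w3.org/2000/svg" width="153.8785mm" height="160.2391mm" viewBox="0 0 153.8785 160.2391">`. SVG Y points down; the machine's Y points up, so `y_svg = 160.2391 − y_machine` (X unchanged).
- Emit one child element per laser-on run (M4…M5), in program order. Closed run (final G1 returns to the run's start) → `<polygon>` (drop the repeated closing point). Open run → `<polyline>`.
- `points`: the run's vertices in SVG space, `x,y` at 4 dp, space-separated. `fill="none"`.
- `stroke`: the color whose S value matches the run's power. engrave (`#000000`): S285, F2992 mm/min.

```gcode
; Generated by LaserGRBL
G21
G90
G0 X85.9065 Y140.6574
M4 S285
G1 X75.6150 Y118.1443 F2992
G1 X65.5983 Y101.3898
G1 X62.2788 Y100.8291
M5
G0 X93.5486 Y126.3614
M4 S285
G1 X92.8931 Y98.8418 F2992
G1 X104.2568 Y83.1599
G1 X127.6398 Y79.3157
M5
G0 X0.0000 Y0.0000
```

<svg xmlns="http://www.w3.org/2000/svg" width="153.8785mm" height="160.2391mm" viewBox="0 0 153.8785 160.2391">
  <polyline points="85.9065,19.5817 75.6150,42.0948 65.5983,58.8493 62.2788,59.4100" fill="none" stroke="#000000"/>
  <polyline points="93.5486,33.8777 92.8931,61.3973 104.2568,77.0792 127.6398,80.9234" fill="none" stroke="#000000"/>
</svg>

Machine Y-up, SVG Y-down with viewBox height 160.2391, so y_svg = 160.2391 − y_machine; X carries over. Every run uses S285, so all elements get stroke `#000000` (engrave).

Run 1: The run is open, so emit a `<polyline>` with points (Y-flipped): 85.9065,19.5817 75.6150,42.0948 65.5983,58.8493 62.2788,59.4100.

Run 2: The run is open, so emit a `<polyline>` with points (Y-flipped): 93.5486,33.8777 92.8931,61.3973 104.2568,77.0792 127.6398,80.9234.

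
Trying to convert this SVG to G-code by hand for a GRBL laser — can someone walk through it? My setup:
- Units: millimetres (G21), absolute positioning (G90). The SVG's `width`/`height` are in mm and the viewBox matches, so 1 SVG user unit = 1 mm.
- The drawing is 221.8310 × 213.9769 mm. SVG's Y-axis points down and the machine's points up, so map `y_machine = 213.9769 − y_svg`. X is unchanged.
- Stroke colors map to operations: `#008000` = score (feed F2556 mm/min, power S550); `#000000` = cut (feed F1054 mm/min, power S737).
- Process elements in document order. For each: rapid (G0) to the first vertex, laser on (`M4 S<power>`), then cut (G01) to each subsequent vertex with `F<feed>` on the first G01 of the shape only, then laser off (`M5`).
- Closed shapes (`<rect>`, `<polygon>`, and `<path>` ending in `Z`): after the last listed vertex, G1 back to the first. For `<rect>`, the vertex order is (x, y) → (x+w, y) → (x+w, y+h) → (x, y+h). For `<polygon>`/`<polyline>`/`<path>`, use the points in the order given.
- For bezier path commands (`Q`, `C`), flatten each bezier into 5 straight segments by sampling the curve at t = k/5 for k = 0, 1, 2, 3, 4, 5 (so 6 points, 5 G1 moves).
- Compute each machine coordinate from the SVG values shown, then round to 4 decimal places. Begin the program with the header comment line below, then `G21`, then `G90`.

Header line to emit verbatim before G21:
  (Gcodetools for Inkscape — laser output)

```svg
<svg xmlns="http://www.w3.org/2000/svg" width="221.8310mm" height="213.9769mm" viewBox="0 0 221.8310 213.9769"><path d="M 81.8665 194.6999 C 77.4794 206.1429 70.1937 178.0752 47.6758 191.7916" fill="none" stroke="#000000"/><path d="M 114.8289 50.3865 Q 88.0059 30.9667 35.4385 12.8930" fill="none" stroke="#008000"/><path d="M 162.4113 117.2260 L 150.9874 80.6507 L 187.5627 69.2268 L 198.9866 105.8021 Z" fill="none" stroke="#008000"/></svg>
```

(Gcodetools for Inkscape — laser output)
G21
G90
G0 X81.8665 Y19.2770
M4 S737
G01 X78.7877 Y16.5021 F1054
G01 X74.4213 Y19.3077
G01 X68.1752 Y23.7915
G01 X59.4573 Y26.0514
G01 X47.6758 Y22.1853
M5
G0 X114.8289 Y163.5904
M4 S550
G01 X103.0699 Y171.3045 F2556
G01 X89.2514 Y178.9109
G01 X73.3733 Y186.4096
G01 X55.4357 Y193.8006
G01 X35.4385 Y201.0839
M5
G0 X162.4113 Y96.7509
M4 S550
G01 X150.9874 Y133.3262 F2556
G01 X187.5627 Y144.7501
G01 X198.9866 Y108.1748
G01 X162.4113 Y96.7509
M5

viewBox `0 0 221.8310 213.9769` with mm width/height → 1 unit = 1 mm. Flip: y_m = 213.9769 − y_svg.

**Shape 1** — `<path>` cubic bezier, stroke `#000000` → cut (S737, F1054). Control points (SVG): P0=(81.8665,194.6999), P1=(77.4794,206.1429), P2=(70.1937,178.0752), P3=(47.6758,191.7916); sampled at t=k/5. Machine vertices: (81.8665,19.2770) → (78.7877,16.5021) → (74.4213,19.3077) → (68.1752,23.7915) → (59.4573,26.0514) → (47.6758,22.1853). Open path.

**Shape 2** — `<path>` quadratic bezier, stroke `#008000` → score (S550, F2556). Control points (SVG): P0=(114.8289,50.3865), P1=(88.0059,30.9667), P2=(35.4385,12.8930); sampled at t=k/5. Machine vertices: (114.8289,163.5904) → (103.0699,171.3045) → (89.2514,178.9109) → (73.3733,186.4096) → (55.4357,193.8006) → (35.4385,201.0839). Open path.

**Shape 3** — `<path>` regular polygon, stroke `#008000` → score (S550, F2556). Machine vertices: (162.4113,96.7509) → (150.9874,133.3262) → (187.5627,144.7501) → (198.9866,108.1748) → (162.4113,96.7509). Closed: final G1 returns to the first vertex.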